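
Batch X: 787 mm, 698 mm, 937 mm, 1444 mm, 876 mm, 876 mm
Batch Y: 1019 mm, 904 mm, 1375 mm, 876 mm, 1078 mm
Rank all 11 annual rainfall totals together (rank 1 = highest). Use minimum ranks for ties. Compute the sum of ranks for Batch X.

Sorted (descending): 1444, 1375, 1078, 1019, 937, 904, 876, 876, 876, 787, 698
The 3 values of 876 occupy positions 7–9 → each gets rank 7.
Batch X values → pooled ranks: 787→10, 698→11, 937→5, 1444→1, 876→7, 876→7
Rank sum = 10 + 11 + 5 + 1 + 7 + 7 = 41

41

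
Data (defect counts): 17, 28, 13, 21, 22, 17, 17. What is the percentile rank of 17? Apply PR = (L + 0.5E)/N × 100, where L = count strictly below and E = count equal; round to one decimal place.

35.7

N = 7.
Strictly below 17: 1. Equal to 17: 3.
PR = (1 + 0.5·3)/7 × 100 = 35.7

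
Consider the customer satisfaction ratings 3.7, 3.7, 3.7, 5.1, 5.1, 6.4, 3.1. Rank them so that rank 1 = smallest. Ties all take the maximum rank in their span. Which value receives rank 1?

3.1

Sorted (ascending): 3.1, 3.7, 3.7, 3.7, 5.1, 5.1, 6.4
The 3 values of 3.7 occupy positions 2–4 → each gets rank 4.
The 2 values of 5.1 occupy positions 5–6 → each gets rank 6.
Rank 1 → value 3.1.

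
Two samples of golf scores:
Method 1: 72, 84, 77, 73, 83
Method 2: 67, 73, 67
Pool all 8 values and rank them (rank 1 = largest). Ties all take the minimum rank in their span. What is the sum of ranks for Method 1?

Sorted (descending): 84, 83, 77, 73, 73, 72, 67, 67
The 2 values of 73 occupy positions 4–5 → each gets rank 4.
The 2 values of 67 occupy positions 7–8 → each gets rank 7.
Method 1 values → pooled ranks: 72→6, 84→1, 77→3, 73→4, 83→2
Rank sum = 6 + 1 + 3 + 4 + 2 = 16

16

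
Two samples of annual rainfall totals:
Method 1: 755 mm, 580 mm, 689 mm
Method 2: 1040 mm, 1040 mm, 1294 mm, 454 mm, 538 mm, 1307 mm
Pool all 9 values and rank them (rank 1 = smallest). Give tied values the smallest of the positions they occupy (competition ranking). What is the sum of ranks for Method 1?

Sorted (ascending): 454, 538, 580, 689, 755, 1040, 1040, 1294, 1307
The 2 values of 1040 occupy positions 6–7 → each gets rank 6.
Method 1 values → pooled ranks: 755→5, 580→3, 689→4
Rank sum = 5 + 3 + 4 = 12

12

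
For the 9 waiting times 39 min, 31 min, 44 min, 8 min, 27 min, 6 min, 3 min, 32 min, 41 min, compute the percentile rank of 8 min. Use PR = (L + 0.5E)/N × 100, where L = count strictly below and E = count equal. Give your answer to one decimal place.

27.8

N = 9.
Strictly below 8: 2. Equal to 8: 1.
PR = (2 + 0.5·1)/9 × 100 = 27.8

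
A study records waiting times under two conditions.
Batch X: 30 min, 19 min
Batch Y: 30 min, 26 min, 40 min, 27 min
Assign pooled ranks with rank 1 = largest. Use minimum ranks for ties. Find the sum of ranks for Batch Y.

12

Sorted (descending): 40, 30, 30, 27, 26, 19
The 2 values of 30 occupy positions 2–3 → each gets rank 2.
Batch Y values → pooled ranks: 30→2, 26→5, 40→1, 27→4
Rank sum = 2 + 5 + 1 + 4 = 12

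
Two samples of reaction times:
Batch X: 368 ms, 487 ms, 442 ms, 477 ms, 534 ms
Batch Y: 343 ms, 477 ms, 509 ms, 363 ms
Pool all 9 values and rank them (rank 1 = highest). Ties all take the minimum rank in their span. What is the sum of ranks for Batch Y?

Sorted (descending): 534, 509, 487, 477, 477, 442, 368, 363, 343
The 2 values of 477 occupy positions 4–5 → each gets rank 4.
Batch Y values → pooled ranks: 343→9, 477→4, 509→2, 363→8
Rank sum = 9 + 4 + 2 + 8 = 23

23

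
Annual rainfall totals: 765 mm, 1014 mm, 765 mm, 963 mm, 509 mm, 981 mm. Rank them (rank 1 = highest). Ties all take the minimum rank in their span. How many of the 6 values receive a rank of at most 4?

Sorted (descending): 1014, 981, 963, 765, 765, 509
The 2 values of 765 occupy positions 4–5 → each gets rank 4.
Ranks ≤ 4: {1, 2, 3, 4, 4} → 5 values.

5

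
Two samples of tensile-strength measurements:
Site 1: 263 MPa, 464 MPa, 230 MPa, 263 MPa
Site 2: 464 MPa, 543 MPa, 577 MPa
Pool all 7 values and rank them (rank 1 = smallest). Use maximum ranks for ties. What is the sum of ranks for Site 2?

Sorted (ascending): 230, 263, 263, 464, 464, 543, 577
The 2 values of 263 occupy positions 2–3 → each gets rank 3.
The 2 values of 464 occupy positions 4–5 → each gets rank 5.
Site 2 values → pooled ranks: 464→5, 543→6, 577→7
Rank sum = 5 + 6 + 7 = 18

18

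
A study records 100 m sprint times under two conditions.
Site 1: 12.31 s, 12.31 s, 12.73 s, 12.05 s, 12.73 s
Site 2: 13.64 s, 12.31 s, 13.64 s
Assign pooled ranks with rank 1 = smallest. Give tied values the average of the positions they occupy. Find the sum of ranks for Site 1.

Sorted (ascending): 12.05, 12.31, 12.31, 12.31, 12.73, 12.73, 13.64, 13.64
The 3 values of 12.31 occupy positions 2–4 → average rank 3.
The 2 values of 12.73 occupy positions 5–6 → average rank (5+6)/2 = 5.5.
The 2 values of 13.64 occupy positions 7–8 → average rank (7+8)/2 = 7.5.
Site 1 values → pooled ranks: 12.31→3, 12.31→3, 12.73→5.5, 12.05→1, 12.73→5.5
Rank sum = 3 + 3 + 5.5 + 1 + 5.5 = 18

18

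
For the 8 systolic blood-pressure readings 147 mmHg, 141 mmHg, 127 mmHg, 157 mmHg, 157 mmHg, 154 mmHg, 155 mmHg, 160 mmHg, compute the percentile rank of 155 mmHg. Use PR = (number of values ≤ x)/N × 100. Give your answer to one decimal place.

N = 8.
Strictly below 155: 4. Equal to 155: 1.
PR = 5/8 × 100 = 62.5

62.5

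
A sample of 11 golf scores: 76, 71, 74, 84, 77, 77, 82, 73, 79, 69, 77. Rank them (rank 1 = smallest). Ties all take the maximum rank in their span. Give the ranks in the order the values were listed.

5, 2, 4, 11, 8, 8, 10, 3, 9, 1, 8

Sorted (ascending): 69, 71, 73, 74, 76, 77, 77, 77, 79, 82, 84
The 3 values of 77 occupy positions 6–8 → each gets rank 8.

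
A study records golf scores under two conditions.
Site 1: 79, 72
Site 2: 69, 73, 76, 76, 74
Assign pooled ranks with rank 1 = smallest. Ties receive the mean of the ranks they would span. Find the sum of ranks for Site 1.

9

Sorted (ascending): 69, 72, 73, 74, 76, 76, 79
The 2 values of 76 occupy positions 5–6 → average rank (5+6)/2 = 5.5.
Site 1 values → pooled ranks: 79→7, 72→2
Rank sum = 7 + 2 = 9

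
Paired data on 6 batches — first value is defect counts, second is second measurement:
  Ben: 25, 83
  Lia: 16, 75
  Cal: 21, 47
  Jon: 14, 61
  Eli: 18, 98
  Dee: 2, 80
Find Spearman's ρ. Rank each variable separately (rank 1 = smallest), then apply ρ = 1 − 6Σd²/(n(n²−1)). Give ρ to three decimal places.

Ranks of variable 1: 6, 3, 5, 2, 4, 1
Ranks of variable 2: 5, 3, 1, 2, 6, 4
d = r₁ − r₂: 1, 0, 4, 0, -2, -3
d²: 1, 0, 16, 0, 4, 9; Σd² = 30
ρ = 1 − 6·30/(6·35) = 1 − 180/210 = 0.143

0.143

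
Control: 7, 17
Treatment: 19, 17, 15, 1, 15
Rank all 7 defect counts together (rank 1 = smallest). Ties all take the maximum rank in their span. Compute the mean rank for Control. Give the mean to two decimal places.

Sorted (ascending): 1, 7, 15, 15, 17, 17, 19
The 2 values of 15 occupy positions 3–4 → each gets rank 4.
The 2 values of 17 occupy positions 5–6 → each gets rank 6.
Control values → pooled ranks: 7→2, 17→6
Mean rank = (2 + 6) / 2 = 4.00

4.00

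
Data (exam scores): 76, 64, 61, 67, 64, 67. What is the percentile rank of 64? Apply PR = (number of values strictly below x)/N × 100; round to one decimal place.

16.7

N = 6.
Strictly below 64: 1. Equal to 64: 2.
PR = 1/6 × 100 = 16.7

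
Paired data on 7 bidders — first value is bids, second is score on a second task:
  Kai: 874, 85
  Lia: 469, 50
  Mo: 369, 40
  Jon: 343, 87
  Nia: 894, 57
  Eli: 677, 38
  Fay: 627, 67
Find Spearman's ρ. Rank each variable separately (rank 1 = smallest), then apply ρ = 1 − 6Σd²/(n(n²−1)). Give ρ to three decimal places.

Ranks of variable 1: 6, 3, 2, 1, 7, 5, 4
Ranks of variable 2: 6, 3, 2, 7, 4, 1, 5
d = r₁ − r₂: 0, 0, 0, -6, 3, 4, -1
d²: 0, 0, 0, 36, 9, 16, 1; Σd² = 62
ρ = 1 − 6·62/(7·48) = 1 − 372/336 = -0.107

-0.107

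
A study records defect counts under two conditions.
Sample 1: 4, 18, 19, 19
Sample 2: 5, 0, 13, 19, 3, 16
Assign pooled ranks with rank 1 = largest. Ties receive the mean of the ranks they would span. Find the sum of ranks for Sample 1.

16

Sorted (descending): 19, 19, 19, 18, 16, 13, 5, 4, 3, 0
The 3 values of 19 occupy positions 1–3 → average rank 2.
Sample 1 values → pooled ranks: 4→8, 18→4, 19→2, 19→2
Rank sum = 8 + 4 + 2 + 2 = 16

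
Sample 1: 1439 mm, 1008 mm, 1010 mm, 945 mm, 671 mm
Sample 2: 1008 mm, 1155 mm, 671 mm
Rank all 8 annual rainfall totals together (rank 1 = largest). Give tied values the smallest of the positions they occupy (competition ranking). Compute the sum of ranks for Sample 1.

21

Sorted (descending): 1439, 1155, 1010, 1008, 1008, 945, 671, 671
The 2 values of 1008 occupy positions 4–5 → each gets rank 4.
The 2 values of 671 occupy positions 7–8 → each gets rank 7.
Sample 1 values → pooled ranks: 1439→1, 1008→4, 1010→3, 945→6, 671→7
Rank sum = 1 + 4 + 3 + 6 + 7 = 21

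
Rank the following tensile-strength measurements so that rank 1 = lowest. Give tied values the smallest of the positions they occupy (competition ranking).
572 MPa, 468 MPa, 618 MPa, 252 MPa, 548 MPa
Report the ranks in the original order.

4, 2, 5, 1, 3

Sorted (ascending): 252, 468, 548, 572, 618
No ties — each value takes its position as its rank.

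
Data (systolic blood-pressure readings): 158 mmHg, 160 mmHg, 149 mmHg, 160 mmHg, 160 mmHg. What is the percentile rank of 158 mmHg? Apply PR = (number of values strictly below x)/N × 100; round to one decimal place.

N = 5.
Strictly below 158: 1. Equal to 158: 1.
PR = 1/5 × 100 = 20.0

20.0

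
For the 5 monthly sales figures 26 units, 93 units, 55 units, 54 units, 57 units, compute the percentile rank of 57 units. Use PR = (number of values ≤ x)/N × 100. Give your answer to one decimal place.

N = 5.
Strictly below 57: 3. Equal to 57: 1.
PR = 4/5 × 100 = 80.0

80.0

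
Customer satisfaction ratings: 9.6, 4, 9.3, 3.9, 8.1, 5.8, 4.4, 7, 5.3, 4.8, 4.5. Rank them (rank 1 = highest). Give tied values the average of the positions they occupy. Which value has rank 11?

Sorted (descending): 9.6, 9.3, 8.1, 7, 5.8, 5.3, 4.8, 4.5, 4.4, 4, 3.9
No ties — each value takes its position as its rank.
Rank 11 → value 3.9.

3.9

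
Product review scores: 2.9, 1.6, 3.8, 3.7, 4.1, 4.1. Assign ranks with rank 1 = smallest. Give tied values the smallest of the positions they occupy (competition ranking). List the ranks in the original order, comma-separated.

Sorted (ascending): 1.6, 2.9, 3.7, 3.8, 4.1, 4.1
The 2 values of 4.1 occupy positions 5–6 → each gets rank 5.

2, 1, 4, 3, 5, 5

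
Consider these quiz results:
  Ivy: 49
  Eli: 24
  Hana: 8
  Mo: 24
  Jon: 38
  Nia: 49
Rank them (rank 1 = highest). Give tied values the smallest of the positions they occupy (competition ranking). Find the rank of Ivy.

Sorted (descending): 49, 49, 38, 24, 24, 8
The 2 values of 49 occupy positions 1–2 → each gets rank 1.
The 2 values of 24 occupy positions 4–5 → each gets rank 4.
Ivy has value 49 → rank 1.

1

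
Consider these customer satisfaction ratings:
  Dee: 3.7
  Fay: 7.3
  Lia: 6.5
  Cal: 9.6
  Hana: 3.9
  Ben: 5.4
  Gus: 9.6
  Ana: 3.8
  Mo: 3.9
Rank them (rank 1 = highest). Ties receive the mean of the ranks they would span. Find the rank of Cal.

1.5

Sorted (descending): 9.6, 9.6, 7.3, 6.5, 5.4, 3.9, 3.9, 3.8, 3.7
The 2 values of 9.6 occupy positions 1–2 → average rank (1+2)/2 = 1.5.
The 2 values of 3.9 occupy positions 6–7 → average rank (6+7)/2 = 6.5.
Cal has value 9.6 → rank 1.5.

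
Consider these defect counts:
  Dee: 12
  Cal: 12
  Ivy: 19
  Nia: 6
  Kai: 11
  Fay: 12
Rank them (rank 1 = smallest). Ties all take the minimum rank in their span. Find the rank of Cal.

Sorted (ascending): 6, 11, 12, 12, 12, 19
The 3 values of 12 occupy positions 3–5 → each gets rank 3.
Cal has value 12 → rank 3.

3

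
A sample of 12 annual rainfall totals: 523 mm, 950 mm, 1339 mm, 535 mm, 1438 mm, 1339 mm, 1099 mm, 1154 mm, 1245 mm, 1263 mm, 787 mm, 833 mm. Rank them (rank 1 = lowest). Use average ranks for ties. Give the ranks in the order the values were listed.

1, 5, 10.5, 2, 12, 10.5, 6, 7, 8, 9, 3, 4

Sorted (ascending): 523, 535, 787, 833, 950, 1099, 1154, 1245, 1263, 1339, 1339, 1438
The 2 values of 1339 occupy positions 10–11 → average rank (10+11)/2 = 10.5.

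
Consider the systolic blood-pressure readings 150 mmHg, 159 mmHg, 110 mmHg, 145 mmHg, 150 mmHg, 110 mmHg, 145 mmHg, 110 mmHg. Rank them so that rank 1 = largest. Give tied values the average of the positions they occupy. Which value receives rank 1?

Sorted (descending): 159, 150, 150, 145, 145, 110, 110, 110
The 2 values of 150 occupy positions 2–3 → average rank (2+3)/2 = 2.5.
The 2 values of 145 occupy positions 4–5 → average rank (4+5)/2 = 4.5.
The 3 values of 110 occupy positions 6–8 → average rank 7.
Rank 1 → value 159.

159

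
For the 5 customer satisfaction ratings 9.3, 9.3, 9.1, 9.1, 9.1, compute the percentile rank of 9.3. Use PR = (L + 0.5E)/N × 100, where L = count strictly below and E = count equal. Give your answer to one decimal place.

N = 5.
Strictly below 9.3: 3. Equal to 9.3: 2.
PR = (3 + 0.5·2)/5 × 100 = 80.0

80.0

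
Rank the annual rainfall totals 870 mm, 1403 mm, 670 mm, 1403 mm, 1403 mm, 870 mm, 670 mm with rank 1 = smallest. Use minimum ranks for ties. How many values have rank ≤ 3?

4

Sorted (ascending): 670, 670, 870, 870, 1403, 1403, 1403
The 2 values of 670 occupy positions 1–2 → each gets rank 1.
The 2 values of 870 occupy positions 3–4 → each gets rank 3.
The 3 values of 1403 occupy positions 5–7 → each gets rank 5.
Ranks ≤ 3: {1, 1, 3, 3} → 4 values.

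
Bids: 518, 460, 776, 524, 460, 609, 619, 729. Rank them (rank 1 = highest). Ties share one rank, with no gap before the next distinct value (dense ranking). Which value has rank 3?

619

Sorted (descending): 776, 729, 619, 609, 524, 518, 460, 460
The 2 values of 460 share dense rank 7.
Remaining distinct values take the next consecutive integers.
Rank 3 → value 619.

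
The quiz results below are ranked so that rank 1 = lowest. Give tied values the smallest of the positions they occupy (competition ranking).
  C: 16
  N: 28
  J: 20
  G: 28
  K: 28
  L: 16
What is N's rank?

4

Sorted (ascending): 16, 16, 20, 28, 28, 28
The 2 values of 16 occupy positions 1–2 → each gets rank 1.
The 3 values of 28 occupy positions 4–6 → each gets rank 4.
N has value 28 → rank 4.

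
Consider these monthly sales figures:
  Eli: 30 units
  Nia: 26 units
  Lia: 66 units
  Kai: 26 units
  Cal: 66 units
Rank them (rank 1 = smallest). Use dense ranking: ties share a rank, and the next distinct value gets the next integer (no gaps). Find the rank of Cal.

Sorted (ascending): 26, 26, 30, 66, 66
The 2 values of 26 share dense rank 1.
The 2 values of 66 share dense rank 3.
Remaining distinct values take the next consecutive integers.
Cal has value 66 units → rank 3.

3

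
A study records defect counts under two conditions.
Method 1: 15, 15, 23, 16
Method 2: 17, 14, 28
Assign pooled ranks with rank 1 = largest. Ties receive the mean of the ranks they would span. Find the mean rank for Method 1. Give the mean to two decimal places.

Sorted (descending): 28, 23, 17, 16, 15, 15, 14
The 2 values of 15 occupy positions 5–6 → average rank (5+6)/2 = 5.5.
Method 1 values → pooled ranks: 15→5.5, 15→5.5, 23→2, 16→4
Mean rank = (5.5 + 5.5 + 2 + 4) / 4 = 4.25

4.25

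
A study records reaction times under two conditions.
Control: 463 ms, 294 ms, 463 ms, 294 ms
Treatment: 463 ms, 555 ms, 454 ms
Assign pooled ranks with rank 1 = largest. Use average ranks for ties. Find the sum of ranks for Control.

Sorted (descending): 555, 463, 463, 463, 454, 294, 294
The 3 values of 463 occupy positions 2–4 → average rank 3.
The 2 values of 294 occupy positions 6–7 → average rank (6+7)/2 = 6.5.
Control values → pooled ranks: 463→3, 294→6.5, 463→3, 294→6.5
Rank sum = 3 + 6.5 + 3 + 6.5 = 19

19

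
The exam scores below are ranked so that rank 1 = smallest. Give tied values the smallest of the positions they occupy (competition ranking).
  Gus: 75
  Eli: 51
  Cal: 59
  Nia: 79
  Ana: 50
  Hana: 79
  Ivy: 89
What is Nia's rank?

5

Sorted (ascending): 50, 51, 59, 75, 79, 79, 89
The 2 values of 79 occupy positions 5–6 → each gets rank 5.
Nia has value 79 → rank 5.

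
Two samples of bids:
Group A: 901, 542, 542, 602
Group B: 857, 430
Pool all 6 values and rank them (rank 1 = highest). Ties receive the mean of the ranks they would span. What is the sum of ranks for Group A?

Sorted (descending): 901, 857, 602, 542, 542, 430
The 2 values of 542 occupy positions 4–5 → average rank (4+5)/2 = 4.5.
Group A values → pooled ranks: 901→1, 542→4.5, 542→4.5, 602→3
Rank sum = 1 + 4.5 + 4.5 + 3 = 13

13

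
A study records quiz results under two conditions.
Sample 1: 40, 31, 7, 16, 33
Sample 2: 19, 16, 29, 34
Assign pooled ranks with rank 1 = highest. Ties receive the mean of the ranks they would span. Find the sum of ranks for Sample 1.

24.5

Sorted (descending): 40, 34, 33, 31, 29, 19, 16, 16, 7
The 2 values of 16 occupy positions 7–8 → average rank (7+8)/2 = 7.5.
Sample 1 values → pooled ranks: 40→1, 31→4, 7→9, 16→7.5, 33→3
Rank sum = 1 + 4 + 9 + 7.5 + 3 = 24.5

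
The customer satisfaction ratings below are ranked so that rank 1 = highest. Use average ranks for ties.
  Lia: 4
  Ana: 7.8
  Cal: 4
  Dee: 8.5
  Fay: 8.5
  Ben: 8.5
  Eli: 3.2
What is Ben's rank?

2

Sorted (descending): 8.5, 8.5, 8.5, 7.8, 4, 4, 3.2
The 3 values of 8.5 occupy positions 1–3 → average rank 2.
The 2 values of 4 occupy positions 5–6 → average rank (5+6)/2 = 5.5.
Ben has value 8.5 → rank 2.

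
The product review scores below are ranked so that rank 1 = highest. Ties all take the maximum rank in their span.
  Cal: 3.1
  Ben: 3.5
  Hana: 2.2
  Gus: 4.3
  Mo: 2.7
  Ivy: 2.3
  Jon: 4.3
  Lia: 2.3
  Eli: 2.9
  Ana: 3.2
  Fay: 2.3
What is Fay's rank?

Sorted (descending): 4.3, 4.3, 3.5, 3.2, 3.1, 2.9, 2.7, 2.3, 2.3, 2.3, 2.2
The 2 values of 4.3 occupy positions 1–2 → each gets rank 2.
The 3 values of 2.3 occupy positions 8–10 → each gets rank 10.
Fay has value 2.3 → rank 10.

10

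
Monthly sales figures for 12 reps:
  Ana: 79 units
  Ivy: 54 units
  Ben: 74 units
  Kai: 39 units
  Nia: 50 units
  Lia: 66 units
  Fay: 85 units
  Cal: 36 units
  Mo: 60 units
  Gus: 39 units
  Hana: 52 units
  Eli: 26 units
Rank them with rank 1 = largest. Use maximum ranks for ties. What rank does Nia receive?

Sorted (descending): 85, 79, 74, 66, 60, 54, 52, 50, 39, 39, 36, 26
The 2 values of 39 occupy positions 9–10 → each gets rank 10.
Nia has value 50 units → rank 8.

8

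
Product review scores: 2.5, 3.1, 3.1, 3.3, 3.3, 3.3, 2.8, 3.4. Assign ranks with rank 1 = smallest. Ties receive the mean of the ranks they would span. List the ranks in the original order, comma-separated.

1, 3.5, 3.5, 6, 6, 6, 2, 8

Sorted (ascending): 2.5, 2.8, 3.1, 3.1, 3.3, 3.3, 3.3, 3.4
The 2 values of 3.1 occupy positions 3–4 → average rank (3+4)/2 = 3.5.
The 3 values of 3.3 occupy positions 5–7 → average rank 6.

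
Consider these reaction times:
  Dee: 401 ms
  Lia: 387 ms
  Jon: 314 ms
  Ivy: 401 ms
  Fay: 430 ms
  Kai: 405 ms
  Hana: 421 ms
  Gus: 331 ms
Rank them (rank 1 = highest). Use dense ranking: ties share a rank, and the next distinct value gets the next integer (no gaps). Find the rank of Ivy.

4

Sorted (descending): 430, 421, 405, 401, 401, 387, 331, 314
The 2 values of 401 share dense rank 4.
Remaining distinct values take the next consecutive integers.
Ivy has value 401 ms → rank 4.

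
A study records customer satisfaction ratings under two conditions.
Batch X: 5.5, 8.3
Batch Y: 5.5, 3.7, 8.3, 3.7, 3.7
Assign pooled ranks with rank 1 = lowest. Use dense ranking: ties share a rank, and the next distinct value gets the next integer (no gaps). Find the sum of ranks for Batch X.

5

Sorted (ascending): 3.7, 3.7, 3.7, 5.5, 5.5, 8.3, 8.3
The 3 values of 3.7 share dense rank 1.
The 2 values of 5.5 share dense rank 2.
The 2 values of 8.3 share dense rank 3.
Batch X values → pooled ranks: 5.5→2, 8.3→3
Rank sum = 2 + 3 = 5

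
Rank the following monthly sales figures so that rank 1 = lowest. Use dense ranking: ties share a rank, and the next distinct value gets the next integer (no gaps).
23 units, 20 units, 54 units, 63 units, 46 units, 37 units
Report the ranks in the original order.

Sorted (ascending): 20, 23, 37, 46, 54, 63
No ties — each value takes its position as its rank.

2, 1, 5, 6, 4, 3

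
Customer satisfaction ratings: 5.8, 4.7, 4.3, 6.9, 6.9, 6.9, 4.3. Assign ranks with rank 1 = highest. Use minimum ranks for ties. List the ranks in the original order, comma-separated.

4, 5, 6, 1, 1, 1, 6

Sorted (descending): 6.9, 6.9, 6.9, 5.8, 4.7, 4.3, 4.3
The 3 values of 6.9 occupy positions 1–3 → each gets rank 1.
The 2 values of 4.3 occupy positions 6–7 → each gets rank 6.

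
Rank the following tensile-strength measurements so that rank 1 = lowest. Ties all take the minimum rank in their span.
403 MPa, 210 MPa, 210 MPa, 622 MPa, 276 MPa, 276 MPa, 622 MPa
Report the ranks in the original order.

Sorted (ascending): 210, 210, 276, 276, 403, 622, 622
The 2 values of 210 occupy positions 1–2 → each gets rank 1.
The 2 values of 276 occupy positions 3–4 → each gets rank 3.
The 2 values of 622 occupy positions 6–7 → each gets rank 6.

5, 1, 1, 6, 3, 3, 6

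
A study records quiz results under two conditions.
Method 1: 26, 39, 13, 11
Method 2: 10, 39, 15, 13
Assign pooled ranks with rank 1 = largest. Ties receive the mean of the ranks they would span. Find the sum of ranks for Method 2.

19

Sorted (descending): 39, 39, 26, 15, 13, 13, 11, 10
The 2 values of 39 occupy positions 1–2 → average rank (1+2)/2 = 1.5.
The 2 values of 13 occupy positions 5–6 → average rank (5+6)/2 = 5.5.
Method 2 values → pooled ranks: 10→8, 39→1.5, 15→4, 13→5.5
Rank sum = 8 + 1.5 + 4 + 5.5 = 19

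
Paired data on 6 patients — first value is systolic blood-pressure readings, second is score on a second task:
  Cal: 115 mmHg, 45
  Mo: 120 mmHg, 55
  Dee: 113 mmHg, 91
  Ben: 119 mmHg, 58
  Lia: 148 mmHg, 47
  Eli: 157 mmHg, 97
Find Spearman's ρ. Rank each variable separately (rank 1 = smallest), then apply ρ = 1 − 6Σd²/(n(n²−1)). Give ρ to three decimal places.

0.200

Ranks of variable 1: 2, 4, 1, 3, 5, 6
Ranks of variable 2: 1, 3, 5, 4, 2, 6
d = r₁ − r₂: 1, 1, -4, -1, 3, 0
d²: 1, 1, 16, 1, 9, 0; Σd² = 28
ρ = 1 − 6·28/(6·35) = 1 − 168/210 = 0.200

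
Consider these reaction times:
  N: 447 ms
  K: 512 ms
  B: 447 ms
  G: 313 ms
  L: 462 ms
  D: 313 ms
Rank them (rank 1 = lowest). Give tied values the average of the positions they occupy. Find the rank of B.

Sorted (ascending): 313, 313, 447, 447, 462, 512
The 2 values of 313 occupy positions 1–2 → average rank (1+2)/2 = 1.5.
The 2 values of 447 occupy positions 3–4 → average rank (3+4)/2 = 3.5.
B has value 447 ms → rank 3.5.

3.5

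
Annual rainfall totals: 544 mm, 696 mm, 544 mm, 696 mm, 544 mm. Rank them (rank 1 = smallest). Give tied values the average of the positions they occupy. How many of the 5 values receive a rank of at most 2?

Sorted (ascending): 544, 544, 544, 696, 696
The 3 values of 544 occupy positions 1–3 → average rank 2.
The 2 values of 696 occupy positions 4–5 → average rank (4+5)/2 = 4.5.
Ranks ≤ 2: {2, 2, 2} → 3 values.

3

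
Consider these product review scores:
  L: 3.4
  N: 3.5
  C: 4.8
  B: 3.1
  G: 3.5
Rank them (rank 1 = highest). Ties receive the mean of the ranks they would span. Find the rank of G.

2.5

Sorted (descending): 4.8, 3.5, 3.5, 3.4, 3.1
The 2 values of 3.5 occupy positions 2–3 → average rank (2+3)/2 = 2.5.
G has value 3.5 → rank 2.5.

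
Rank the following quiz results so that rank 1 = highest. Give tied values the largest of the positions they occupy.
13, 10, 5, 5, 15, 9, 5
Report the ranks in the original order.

2, 3, 7, 7, 1, 4, 7

Sorted (descending): 15, 13, 10, 9, 5, 5, 5
The 3 values of 5 occupy positions 5–7 → each gets rank 7.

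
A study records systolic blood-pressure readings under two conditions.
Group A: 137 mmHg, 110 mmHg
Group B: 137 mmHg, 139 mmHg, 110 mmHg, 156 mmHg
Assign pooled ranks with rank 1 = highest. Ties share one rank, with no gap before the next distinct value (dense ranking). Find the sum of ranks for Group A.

7

Sorted (descending): 156, 139, 137, 137, 110, 110
The 2 values of 137 share dense rank 3.
The 2 values of 110 share dense rank 4.
Remaining distinct values take the next consecutive integers.
Group A values → pooled ranks: 137→3, 110→4
Rank sum = 3 + 4 = 7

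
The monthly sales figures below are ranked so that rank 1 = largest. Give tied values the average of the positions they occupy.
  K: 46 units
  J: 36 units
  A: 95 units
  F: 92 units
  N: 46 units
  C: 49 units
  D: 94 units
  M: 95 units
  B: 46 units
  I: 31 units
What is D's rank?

Sorted (descending): 95, 95, 94, 92, 49, 46, 46, 46, 36, 31
The 2 values of 95 occupy positions 1–2 → average rank (1+2)/2 = 1.5.
The 3 values of 46 occupy positions 6–8 → average rank 7.
D has value 94 units → rank 3.

3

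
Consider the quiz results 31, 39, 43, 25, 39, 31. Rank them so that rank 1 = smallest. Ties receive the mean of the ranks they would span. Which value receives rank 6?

43

Sorted (ascending): 25, 31, 31, 39, 39, 43
The 2 values of 31 occupy positions 2–3 → average rank (2+3)/2 = 2.5.
The 2 values of 39 occupy positions 4–5 → average rank (4+5)/2 = 4.5.
Rank 6 → value 43.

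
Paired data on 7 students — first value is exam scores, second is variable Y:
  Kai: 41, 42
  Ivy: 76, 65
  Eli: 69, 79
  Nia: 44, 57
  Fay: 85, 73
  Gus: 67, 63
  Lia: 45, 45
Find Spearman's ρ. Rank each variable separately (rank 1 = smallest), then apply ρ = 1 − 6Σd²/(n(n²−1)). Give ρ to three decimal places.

Ranks of variable 1: 1, 6, 5, 2, 7, 4, 3
Ranks of variable 2: 1, 5, 7, 3, 6, 4, 2
d = r₁ − r₂: 0, 1, -2, -1, 1, 0, 1
d²: 0, 1, 4, 1, 1, 0, 1; Σd² = 8
ρ = 1 − 6·8/(7·48) = 1 − 48/336 = 0.857

0.857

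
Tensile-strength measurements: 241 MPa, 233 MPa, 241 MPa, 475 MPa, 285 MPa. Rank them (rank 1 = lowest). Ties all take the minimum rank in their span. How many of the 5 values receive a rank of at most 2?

Sorted (ascending): 233, 241, 241, 285, 475
The 2 values of 241 occupy positions 2–3 → each gets rank 2.
Ranks ≤ 2: {1, 2, 2} → 3 values.

3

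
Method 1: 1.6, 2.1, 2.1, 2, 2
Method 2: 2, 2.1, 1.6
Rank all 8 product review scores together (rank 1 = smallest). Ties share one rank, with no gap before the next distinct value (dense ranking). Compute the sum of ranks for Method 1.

Sorted (ascending): 1.6, 1.6, 2, 2, 2, 2.1, 2.1, 2.1
The 2 values of 1.6 share dense rank 1.
The 3 values of 2 share dense rank 2.
The 3 values of 2.1 share dense rank 3.
Method 1 values → pooled ranks: 1.6→1, 2.1→3, 2.1→3, 2→2, 2→2
Rank sum = 1 + 3 + 3 + 2 + 2 = 11

11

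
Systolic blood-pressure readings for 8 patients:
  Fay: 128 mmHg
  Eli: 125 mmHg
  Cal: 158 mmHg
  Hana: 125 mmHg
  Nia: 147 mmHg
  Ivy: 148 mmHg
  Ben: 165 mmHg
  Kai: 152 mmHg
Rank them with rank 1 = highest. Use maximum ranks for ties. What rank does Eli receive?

Sorted (descending): 165, 158, 152, 148, 147, 128, 125, 125
The 2 values of 125 occupy positions 7–8 → each gets rank 8.
Eli has value 125 mmHg → rank 8.

8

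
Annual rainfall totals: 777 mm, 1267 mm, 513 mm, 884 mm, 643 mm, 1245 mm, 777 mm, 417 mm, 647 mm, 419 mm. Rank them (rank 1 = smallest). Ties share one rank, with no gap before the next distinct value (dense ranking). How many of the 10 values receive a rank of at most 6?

Sorted (ascending): 417, 419, 513, 643, 647, 777, 777, 884, 1245, 1267
The 2 values of 777 share dense rank 6.
Remaining distinct values take the next consecutive integers.
Ranks ≤ 6: {1, 2, 3, 4, 5, 6, 6} → 7 values.

7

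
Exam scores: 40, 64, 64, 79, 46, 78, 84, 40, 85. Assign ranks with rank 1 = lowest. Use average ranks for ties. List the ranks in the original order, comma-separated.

1.5, 4.5, 4.5, 7, 3, 6, 8, 1.5, 9

Sorted (ascending): 40, 40, 46, 64, 64, 78, 79, 84, 85
The 2 values of 40 occupy positions 1–2 → average rank (1+2)/2 = 1.5.
The 2 values of 64 occupy positions 4–5 → average rank (4+5)/2 = 4.5.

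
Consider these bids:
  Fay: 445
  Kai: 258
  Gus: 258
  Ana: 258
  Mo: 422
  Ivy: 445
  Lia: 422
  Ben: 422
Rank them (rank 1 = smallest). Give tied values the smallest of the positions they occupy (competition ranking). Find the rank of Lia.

4

Sorted (ascending): 258, 258, 258, 422, 422, 422, 445, 445
The 3 values of 258 occupy positions 1–3 → each gets rank 1.
The 3 values of 422 occupy positions 4–6 → each gets rank 4.
The 2 values of 445 occupy positions 7–8 → each gets rank 7.
Lia has value 422 → rank 4.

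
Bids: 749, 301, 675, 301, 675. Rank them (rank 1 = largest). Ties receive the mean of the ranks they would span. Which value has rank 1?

749

Sorted (descending): 749, 675, 675, 301, 301
The 2 values of 675 occupy positions 2–3 → average rank (2+3)/2 = 2.5.
The 2 values of 301 occupy positions 4–5 → average rank (4+5)/2 = 4.5.
Rank 1 → value 749.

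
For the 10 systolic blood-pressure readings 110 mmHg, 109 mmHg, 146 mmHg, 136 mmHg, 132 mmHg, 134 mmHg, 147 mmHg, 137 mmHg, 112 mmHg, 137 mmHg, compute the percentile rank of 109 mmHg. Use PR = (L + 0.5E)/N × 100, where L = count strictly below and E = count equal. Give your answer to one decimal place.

N = 10.
Strictly below 109: 0. Equal to 109: 1.
PR = (0 + 0.5·1)/10 × 100 = 5.0

5.0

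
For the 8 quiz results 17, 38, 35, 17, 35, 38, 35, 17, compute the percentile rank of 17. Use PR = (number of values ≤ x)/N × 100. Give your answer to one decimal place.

37.5

N = 8.
Strictly below 17: 0. Equal to 17: 3.
PR = 3/8 × 100 = 37.5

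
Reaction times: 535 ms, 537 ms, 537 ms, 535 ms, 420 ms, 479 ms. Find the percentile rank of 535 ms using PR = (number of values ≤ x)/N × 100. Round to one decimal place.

66.7

N = 6.
Strictly below 535: 2. Equal to 535: 2.
PR = 4/6 × 100 = 66.7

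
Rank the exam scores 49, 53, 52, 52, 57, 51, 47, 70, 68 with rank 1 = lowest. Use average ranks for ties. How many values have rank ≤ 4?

3

Sorted (ascending): 47, 49, 51, 52, 52, 53, 57, 68, 70
The 2 values of 52 occupy positions 4–5 → average rank (4+5)/2 = 4.5.
Ranks ≤ 4: {1, 2, 3} → 3 values.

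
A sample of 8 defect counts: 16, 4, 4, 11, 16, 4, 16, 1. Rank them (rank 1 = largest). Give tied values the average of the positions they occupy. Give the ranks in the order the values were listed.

2, 6, 6, 4, 2, 6, 2, 8

Sorted (descending): 16, 16, 16, 11, 4, 4, 4, 1
The 3 values of 16 occupy positions 1–3 → average rank 2.
The 3 values of 4 occupy positions 5–7 → average rank 6.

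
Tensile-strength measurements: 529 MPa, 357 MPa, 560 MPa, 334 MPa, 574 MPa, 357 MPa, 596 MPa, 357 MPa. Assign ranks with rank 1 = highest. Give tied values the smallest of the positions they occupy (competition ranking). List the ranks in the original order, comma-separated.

Sorted (descending): 596, 574, 560, 529, 357, 357, 357, 334
The 3 values of 357 occupy positions 5–7 → each gets rank 5.

4, 5, 3, 8, 2, 5, 1, 5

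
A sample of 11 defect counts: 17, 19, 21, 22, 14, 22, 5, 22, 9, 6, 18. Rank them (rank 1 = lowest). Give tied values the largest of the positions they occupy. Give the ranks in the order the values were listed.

5, 7, 8, 11, 4, 11, 1, 11, 3, 2, 6

Sorted (ascending): 5, 6, 9, 14, 17, 18, 19, 21, 22, 22, 22
The 3 values of 22 occupy positions 9–11 → each gets rank 11.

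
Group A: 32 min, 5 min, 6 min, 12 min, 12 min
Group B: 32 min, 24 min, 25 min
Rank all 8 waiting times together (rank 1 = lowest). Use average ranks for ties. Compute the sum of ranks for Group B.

Sorted (ascending): 5, 6, 12, 12, 24, 25, 32, 32
The 2 values of 12 occupy positions 3–4 → average rank (3+4)/2 = 3.5.
The 2 values of 32 occupy positions 7–8 → average rank (7+8)/2 = 7.5.
Group B values → pooled ranks: 32→7.5, 24→5, 25→6
Rank sum = 7.5 + 5 + 6 = 18.5

18.5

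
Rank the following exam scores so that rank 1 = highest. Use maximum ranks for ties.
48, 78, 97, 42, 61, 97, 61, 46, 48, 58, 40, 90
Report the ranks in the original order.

9, 4, 2, 11, 6, 2, 6, 10, 9, 7, 12, 3

Sorted (descending): 97, 97, 90, 78, 61, 61, 58, 48, 48, 46, 42, 40
The 2 values of 97 occupy positions 1–2 → each gets rank 2.
The 2 values of 61 occupy positions 5–6 → each gets rank 6.
The 2 values of 48 occupy positions 8–9 → each gets rank 9.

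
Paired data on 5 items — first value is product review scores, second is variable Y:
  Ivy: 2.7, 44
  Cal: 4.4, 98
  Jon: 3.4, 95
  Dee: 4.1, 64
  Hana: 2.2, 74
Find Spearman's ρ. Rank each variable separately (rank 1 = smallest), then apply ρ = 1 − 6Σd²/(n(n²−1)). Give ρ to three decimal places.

Ranks of variable 1: 2, 5, 3, 4, 1
Ranks of variable 2: 1, 5, 4, 2, 3
d = r₁ − r₂: 1, 0, -1, 2, -2
d²: 1, 0, 1, 4, 4; Σd² = 10
ρ = 1 − 6·10/(5·24) = 1 − 60/120 = 0.500

0.500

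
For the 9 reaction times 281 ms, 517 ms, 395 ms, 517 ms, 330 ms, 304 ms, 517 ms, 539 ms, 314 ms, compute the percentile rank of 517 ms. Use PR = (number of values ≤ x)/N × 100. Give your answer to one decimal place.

88.9

N = 9.
Strictly below 517: 5. Equal to 517: 3.
PR = 8/9 × 100 = 88.9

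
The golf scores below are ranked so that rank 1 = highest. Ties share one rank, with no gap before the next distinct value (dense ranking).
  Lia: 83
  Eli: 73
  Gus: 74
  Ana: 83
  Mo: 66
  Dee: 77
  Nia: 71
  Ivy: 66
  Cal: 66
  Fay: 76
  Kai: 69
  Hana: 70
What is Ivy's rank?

9

Sorted (descending): 83, 83, 77, 76, 74, 73, 71, 70, 69, 66, 66, 66
The 2 values of 83 share dense rank 1.
The 3 values of 66 share dense rank 9.
Remaining distinct values take the next consecutive integers.
Ivy has value 66 → rank 9.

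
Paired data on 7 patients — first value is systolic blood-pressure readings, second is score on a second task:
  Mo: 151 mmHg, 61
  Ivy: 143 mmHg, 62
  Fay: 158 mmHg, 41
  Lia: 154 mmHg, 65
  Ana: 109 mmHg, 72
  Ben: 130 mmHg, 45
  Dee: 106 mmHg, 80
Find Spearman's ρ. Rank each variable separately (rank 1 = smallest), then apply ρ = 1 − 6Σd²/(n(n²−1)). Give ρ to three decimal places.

-0.679

Ranks of variable 1: 5, 4, 7, 6, 2, 3, 1
Ranks of variable 2: 3, 4, 1, 5, 6, 2, 7
d = r₁ − r₂: 2, 0, 6, 1, -4, 1, -6
d²: 4, 0, 36, 1, 16, 1, 36; Σd² = 94
ρ = 1 − 6·94/(7·48) = 1 − 564/336 = -0.679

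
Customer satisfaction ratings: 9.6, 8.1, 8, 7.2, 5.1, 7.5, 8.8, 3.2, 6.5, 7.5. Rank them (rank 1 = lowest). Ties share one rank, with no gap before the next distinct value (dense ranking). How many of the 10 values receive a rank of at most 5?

Sorted (ascending): 3.2, 5.1, 6.5, 7.2, 7.5, 7.5, 8, 8.1, 8.8, 9.6
The 2 values of 7.5 share dense rank 5.
Remaining distinct values take the next consecutive integers.
Ranks ≤ 5: {1, 2, 3, 4, 5, 5} → 6 values.

6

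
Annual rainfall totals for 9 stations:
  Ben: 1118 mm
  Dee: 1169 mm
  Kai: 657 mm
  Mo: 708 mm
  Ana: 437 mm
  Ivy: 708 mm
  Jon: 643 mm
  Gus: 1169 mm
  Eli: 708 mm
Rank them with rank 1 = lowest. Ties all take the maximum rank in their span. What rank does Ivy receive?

Sorted (ascending): 437, 643, 657, 708, 708, 708, 1118, 1169, 1169
The 3 values of 708 occupy positions 4–6 → each gets rank 6.
The 2 values of 1169 occupy positions 8–9 → each gets rank 9.
Ivy has value 708 mm → rank 6.

6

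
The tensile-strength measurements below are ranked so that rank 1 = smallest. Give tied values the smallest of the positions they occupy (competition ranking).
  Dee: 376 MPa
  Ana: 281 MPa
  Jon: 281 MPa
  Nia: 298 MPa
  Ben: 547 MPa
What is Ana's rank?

1

Sorted (ascending): 281, 281, 298, 376, 547
The 2 values of 281 occupy positions 1–2 → each gets rank 1.
Ana has value 281 MPa → rank 1.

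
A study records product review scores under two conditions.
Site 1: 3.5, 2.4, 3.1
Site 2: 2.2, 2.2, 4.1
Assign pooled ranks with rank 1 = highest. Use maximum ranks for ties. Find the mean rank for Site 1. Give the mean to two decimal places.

Sorted (descending): 4.1, 3.5, 3.1, 2.4, 2.2, 2.2
The 2 values of 2.2 occupy positions 5–6 → each gets rank 6.
Site 1 values → pooled ranks: 3.5→2, 2.4→4, 3.1→3
Mean rank = (2 + 4 + 3) / 3 = 3.00

3.00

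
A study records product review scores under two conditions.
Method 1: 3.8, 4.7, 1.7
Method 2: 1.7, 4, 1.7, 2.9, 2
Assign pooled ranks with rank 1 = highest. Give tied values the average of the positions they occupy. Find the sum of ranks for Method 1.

11

Sorted (descending): 4.7, 4, 3.8, 2.9, 2, 1.7, 1.7, 1.7
The 3 values of 1.7 occupy positions 6–8 → average rank 7.
Method 1 values → pooled ranks: 3.8→3, 4.7→1, 1.7→7
Rank sum = 3 + 1 + 7 = 11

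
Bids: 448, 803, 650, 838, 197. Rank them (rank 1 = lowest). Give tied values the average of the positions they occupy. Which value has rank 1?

Sorted (ascending): 197, 448, 650, 803, 838
No ties — each value takes its position as its rank.
Rank 1 → value 197.

197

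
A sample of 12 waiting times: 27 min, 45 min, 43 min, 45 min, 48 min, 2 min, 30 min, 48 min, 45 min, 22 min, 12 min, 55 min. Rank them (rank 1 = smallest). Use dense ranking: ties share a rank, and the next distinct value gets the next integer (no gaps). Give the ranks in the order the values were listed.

Sorted (ascending): 2, 12, 22, 27, 30, 43, 45, 45, 45, 48, 48, 55
The 3 values of 45 share dense rank 7.
The 2 values of 48 share dense rank 8.
Remaining distinct values take the next consecutive integers.

4, 7, 6, 7, 8, 1, 5, 8, 7, 3, 2, 9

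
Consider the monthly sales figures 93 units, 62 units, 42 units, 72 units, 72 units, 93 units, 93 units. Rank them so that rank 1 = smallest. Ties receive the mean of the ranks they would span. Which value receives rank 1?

Sorted (ascending): 42, 62, 72, 72, 93, 93, 93
The 2 values of 72 occupy positions 3–4 → average rank (3+4)/2 = 3.5.
The 3 values of 93 occupy positions 5–7 → average rank 6.
Rank 1 → value 42.

42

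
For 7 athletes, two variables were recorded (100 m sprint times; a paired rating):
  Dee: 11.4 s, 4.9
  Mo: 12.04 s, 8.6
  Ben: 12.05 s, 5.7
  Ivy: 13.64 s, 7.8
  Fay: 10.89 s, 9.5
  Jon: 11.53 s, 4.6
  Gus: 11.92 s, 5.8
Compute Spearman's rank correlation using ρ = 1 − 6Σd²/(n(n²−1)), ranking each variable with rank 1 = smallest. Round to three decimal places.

0.036

Ranks of variable 1: 2, 5, 6, 7, 1, 3, 4
Ranks of variable 2: 2, 6, 3, 5, 7, 1, 4
d = r₁ − r₂: 0, -1, 3, 2, -6, 2, 0
d²: 0, 1, 9, 4, 36, 4, 0; Σd² = 54
ρ = 1 − 6·54/(7·48) = 1 − 324/336 = 0.036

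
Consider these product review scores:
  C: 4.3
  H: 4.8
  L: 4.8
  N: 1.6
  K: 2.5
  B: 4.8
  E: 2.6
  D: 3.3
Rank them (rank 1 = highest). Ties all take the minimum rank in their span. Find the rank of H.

Sorted (descending): 4.8, 4.8, 4.8, 4.3, 3.3, 2.6, 2.5, 1.6
The 3 values of 4.8 occupy positions 1–3 → each gets rank 1.
H has value 4.8 → rank 1.

1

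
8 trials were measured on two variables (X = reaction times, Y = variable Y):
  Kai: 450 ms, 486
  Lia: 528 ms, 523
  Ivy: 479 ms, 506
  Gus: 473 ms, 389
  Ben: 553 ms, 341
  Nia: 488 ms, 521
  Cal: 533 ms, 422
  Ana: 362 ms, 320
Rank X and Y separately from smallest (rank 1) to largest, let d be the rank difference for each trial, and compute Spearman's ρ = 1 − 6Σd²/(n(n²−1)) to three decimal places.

0.214

Ranks of variable 1: 2, 6, 4, 3, 8, 5, 7, 1
Ranks of variable 2: 5, 8, 6, 3, 2, 7, 4, 1
d = r₁ − r₂: -3, -2, -2, 0, 6, -2, 3, 0
d²: 9, 4, 4, 0, 36, 4, 9, 0; Σd² = 66
ρ = 1 − 6·66/(8·63) = 1 − 396/504 = 0.214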